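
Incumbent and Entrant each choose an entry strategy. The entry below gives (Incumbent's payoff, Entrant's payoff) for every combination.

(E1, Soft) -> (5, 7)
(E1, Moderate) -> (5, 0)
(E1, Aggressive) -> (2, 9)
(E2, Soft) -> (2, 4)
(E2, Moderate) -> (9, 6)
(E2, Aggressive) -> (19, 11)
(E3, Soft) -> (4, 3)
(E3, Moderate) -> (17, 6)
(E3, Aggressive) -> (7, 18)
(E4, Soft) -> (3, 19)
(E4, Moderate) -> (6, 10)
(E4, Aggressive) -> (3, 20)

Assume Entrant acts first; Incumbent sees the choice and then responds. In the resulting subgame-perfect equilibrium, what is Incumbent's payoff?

19

Solve by backward induction (Entrant leads).
- Soft → Incumbent plays E1 (best of 5, 2, 4, 3); Entrant gets 7.
- Moderate → Incumbent plays E3 (best of 5, 9, 17, 6); Entrant gets 6.
- Aggressive → Incumbent plays E2 (best of 2, 19, 7, 3); Entrant gets 11.
Maximizing over 7, 6, 11, Entrant chooses Aggressive. Subgame-perfect outcome: (E2, Aggressive) with payoffs (19, 11).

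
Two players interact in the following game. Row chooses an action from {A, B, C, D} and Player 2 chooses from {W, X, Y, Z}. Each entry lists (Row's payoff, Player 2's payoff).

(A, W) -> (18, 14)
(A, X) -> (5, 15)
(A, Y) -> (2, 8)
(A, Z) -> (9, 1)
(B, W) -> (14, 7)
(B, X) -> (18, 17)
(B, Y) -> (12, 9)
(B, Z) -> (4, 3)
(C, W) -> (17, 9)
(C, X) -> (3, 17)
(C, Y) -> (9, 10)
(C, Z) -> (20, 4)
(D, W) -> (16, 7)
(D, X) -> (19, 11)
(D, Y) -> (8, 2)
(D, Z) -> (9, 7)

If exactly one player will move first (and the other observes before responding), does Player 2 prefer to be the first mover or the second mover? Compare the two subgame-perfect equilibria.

first

If Row leads: Player 2's best replies are A→X, B→X, C→X, D→X; Row's induced payoffs 5, 18, 3, 19; outcome (D, X), payoffs (19, 11).
If Player 2 leads: Row's best replies are W→A, X→D, Y→B, Z→C; Player 2's induced payoffs 14, 11, 9, 4; outcome (A, W), payoffs (18, 14).
Player 2 gets 14 moving first and 11 moving second, so Player 2 prefers to move first.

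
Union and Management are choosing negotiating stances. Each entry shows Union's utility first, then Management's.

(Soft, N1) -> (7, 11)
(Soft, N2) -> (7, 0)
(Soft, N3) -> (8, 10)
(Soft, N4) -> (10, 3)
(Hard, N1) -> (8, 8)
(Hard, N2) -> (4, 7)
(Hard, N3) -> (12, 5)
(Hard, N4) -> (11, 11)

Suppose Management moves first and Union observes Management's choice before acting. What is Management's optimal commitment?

N4

Work backward from Union's decision.
- N1: BR = Hard, leader payoff 8.
- N2: BR = Soft, leader payoff 0.
- N3: BR = Hard, leader payoff 5.
- N4: BR = Hard, leader payoff 11.
Among 8, 0, 5, 11, the best is 11 at N4. Subgame-perfect outcome: (Hard, N4) with payoffs (11, 11).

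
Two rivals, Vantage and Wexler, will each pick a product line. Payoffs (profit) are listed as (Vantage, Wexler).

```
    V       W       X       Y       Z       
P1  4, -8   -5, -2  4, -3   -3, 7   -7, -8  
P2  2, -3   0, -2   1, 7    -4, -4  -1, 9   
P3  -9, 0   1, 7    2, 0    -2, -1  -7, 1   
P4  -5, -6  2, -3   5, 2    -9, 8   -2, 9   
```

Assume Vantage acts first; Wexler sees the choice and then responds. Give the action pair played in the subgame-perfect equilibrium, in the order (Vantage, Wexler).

(P3, W)

Work backward from Wexler's decision.
- P1: BR = Y, leader payoff -3.
- P2: BR = Z, leader payoff -1.
- P3: BR = W, leader payoff 1.
- P4: BR = Z, leader payoff -2.
Vantage's induced payoffs are -3, -1, 1, -2, so Vantage commits to P3. Subgame-perfect outcome: (P3, W) with payoffs (1, 7).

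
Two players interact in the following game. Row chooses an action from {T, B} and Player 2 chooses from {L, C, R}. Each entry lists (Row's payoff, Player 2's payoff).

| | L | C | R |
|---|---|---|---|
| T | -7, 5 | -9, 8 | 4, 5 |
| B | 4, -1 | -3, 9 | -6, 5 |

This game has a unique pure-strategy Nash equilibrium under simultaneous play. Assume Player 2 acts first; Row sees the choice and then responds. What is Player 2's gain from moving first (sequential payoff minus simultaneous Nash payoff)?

Solve by backward induction (Player 2 leads).
- L: BR = B, leader payoff -1.
- C: BR = B, leader payoff 9.
- R: BR = T, leader payoff 5.
Player 2's induced payoffs are -1, 9, 5, so Player 2 commits to C. Subgame-perfect outcome: (B, C) with payoffs (-3, 9).
For the simultaneous game, intersect best replies.
Row's best replies: L→B; C→B; R→T.
Player 2's best replies: T→C; B→C.
The unique mutual best reply is (B, C), giving (-3, 9).
Player 2's commitment gain: 9 − 9 = 0.

0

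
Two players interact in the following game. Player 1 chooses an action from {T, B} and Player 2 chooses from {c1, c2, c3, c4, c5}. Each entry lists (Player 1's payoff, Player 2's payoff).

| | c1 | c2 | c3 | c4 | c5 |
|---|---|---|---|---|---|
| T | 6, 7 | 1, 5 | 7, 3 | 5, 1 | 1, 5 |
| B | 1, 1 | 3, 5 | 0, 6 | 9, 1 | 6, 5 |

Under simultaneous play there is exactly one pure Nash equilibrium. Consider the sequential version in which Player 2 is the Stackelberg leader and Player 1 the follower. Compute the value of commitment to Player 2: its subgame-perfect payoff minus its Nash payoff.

Player 1 best-responds to each possible Player 2 move:
- c1: Player 1 compares 6, 1 and picks T; Player 2 would get 7.
- c2: Player 1 compares 1, 3 and picks B; Player 2 would get 5.
- c3: Player 1 compares 7, 0 and picks T; Player 2 would get 3.
- c4: Player 1 compares 5, 9 and picks B; Player 2 would get 1.
- c5: Player 1 compares 1, 6 and picks B; Player 2 would get 5.
Among 7, 5, 3, 1, 5, the best is 7 at c1. Subgame-perfect outcome: (T, c1) with payoffs (6, 7).
For the simultaneous game, intersect best replies.
Player 1's best replies: c1→T; c2→B; c3→T; c4→B; c5→B.
Player 2's best replies: T→c1; B→c3.
Only (T, c1) has each player best-responding; Nash payoffs (6, 7).
Player 2's commitment gain: 7 − 7 = 0.

0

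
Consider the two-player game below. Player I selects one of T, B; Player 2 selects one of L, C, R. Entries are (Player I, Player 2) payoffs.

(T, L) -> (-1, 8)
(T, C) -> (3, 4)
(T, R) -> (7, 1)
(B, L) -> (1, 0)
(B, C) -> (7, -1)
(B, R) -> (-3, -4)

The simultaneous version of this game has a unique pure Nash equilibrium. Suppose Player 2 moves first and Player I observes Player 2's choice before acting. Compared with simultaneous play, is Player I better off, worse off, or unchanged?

Player I best-responds to each possible Player 2 move:
- L: Player I compares -1, 1 and picks B; Player 2 would get 0.
- C: Player I compares 3, 7 and picks B; Player 2 would get -1.
- R: Player I compares 7, -3 and picks T; Player 2 would get 1.
Among 0, -1, 1, the best is 1 at R. Subgame-perfect outcome: (T, R) with payoffs (7, 1).
For the simultaneous game, intersect best replies.
Player I's best replies: L→B; C→B; R→T.
Player 2's best replies: T→L; B→L.
The unique mutual best reply is (B, L), giving (1, 0).
Player I earns 7 sequentially versus 1 at the Nash outcome: better off.

better off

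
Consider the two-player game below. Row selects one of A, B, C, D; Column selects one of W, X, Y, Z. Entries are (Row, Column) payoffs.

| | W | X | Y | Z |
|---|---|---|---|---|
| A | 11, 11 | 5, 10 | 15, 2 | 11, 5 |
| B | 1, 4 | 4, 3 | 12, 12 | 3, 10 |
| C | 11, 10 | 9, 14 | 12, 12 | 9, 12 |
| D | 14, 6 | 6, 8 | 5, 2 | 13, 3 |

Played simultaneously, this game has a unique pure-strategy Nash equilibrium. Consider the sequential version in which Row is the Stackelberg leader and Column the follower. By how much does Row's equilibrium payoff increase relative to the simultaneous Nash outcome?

3

Backward induction with Row moving first.
- A → Column plays W (best of 11, 10, 2, 5); Row gets 11.
- B → Column plays Y (best of 4, 3, 12, 10); Row gets 12.
- C → Column plays X (best of 10, 14, 12, 12); Row gets 9.
- D → Column plays X (best of 6, 8, 2, 3); Row gets 6.
Among 11, 12, 9, 6, the best is 12 at B. Subgame-perfect outcome: (B, Y) with payoffs (12, 12).
Now find the simultaneous Nash equilibrium.
Row's best replies: W→D; X→C; Y→A; Z→D.
Column's best replies: A→W; B→Y; C→X; D→X.
Only (C, X) has each player best-responding; Nash payoffs (9, 14).
Row's commitment gain: 12 − 9 = 3.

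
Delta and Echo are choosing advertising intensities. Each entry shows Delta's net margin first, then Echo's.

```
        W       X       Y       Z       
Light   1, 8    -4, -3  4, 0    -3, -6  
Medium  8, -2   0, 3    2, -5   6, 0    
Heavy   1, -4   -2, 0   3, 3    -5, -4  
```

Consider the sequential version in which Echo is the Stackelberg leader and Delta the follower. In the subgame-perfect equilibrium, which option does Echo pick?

Delta best-responds to each possible Echo move:
- W: BR = Medium, leader payoff -2.
- X: BR = Medium, leader payoff 3.
- Y: BR = Light, leader payoff 0.
- Z: BR = Medium, leader payoff 0.
Among -2, 3, 0, 0, the best is 3 at X. Subgame-perfect outcome: (Medium, X) with payoffs (0, 3).

X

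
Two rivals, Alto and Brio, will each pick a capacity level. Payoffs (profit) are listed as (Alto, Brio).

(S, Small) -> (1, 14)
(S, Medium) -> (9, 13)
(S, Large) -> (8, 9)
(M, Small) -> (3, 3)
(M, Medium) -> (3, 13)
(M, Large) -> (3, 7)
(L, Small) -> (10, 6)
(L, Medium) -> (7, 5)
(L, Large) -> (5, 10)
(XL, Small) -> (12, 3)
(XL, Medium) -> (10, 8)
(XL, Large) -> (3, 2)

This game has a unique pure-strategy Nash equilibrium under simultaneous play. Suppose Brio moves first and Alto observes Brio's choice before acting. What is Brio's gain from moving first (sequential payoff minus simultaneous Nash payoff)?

1

Alto best-responds to each possible Brio move:
- Small → Alto plays XL (best of 1, 3, 10, 12); Brio gets 3.
- Medium → Alto plays XL (best of 9, 3, 7, 10); Brio gets 8.
- Large → Alto plays S (best of 8, 3, 5, 3); Brio gets 9.
Maximizing over 3, 8, 9, Brio chooses Large. Subgame-perfect outcome: (S, Large) with payoffs (8, 9).
For the simultaneous game, intersect best replies.
Alto's best replies: Small→XL; Medium→XL; Large→S.
Brio's best replies: S→Small; M→Medium; L→Large; XL→Medium.
Only (XL, Medium) has each player best-responding; Nash payoffs (10, 8).
Brio's commitment gain: 9 − 8 = 1.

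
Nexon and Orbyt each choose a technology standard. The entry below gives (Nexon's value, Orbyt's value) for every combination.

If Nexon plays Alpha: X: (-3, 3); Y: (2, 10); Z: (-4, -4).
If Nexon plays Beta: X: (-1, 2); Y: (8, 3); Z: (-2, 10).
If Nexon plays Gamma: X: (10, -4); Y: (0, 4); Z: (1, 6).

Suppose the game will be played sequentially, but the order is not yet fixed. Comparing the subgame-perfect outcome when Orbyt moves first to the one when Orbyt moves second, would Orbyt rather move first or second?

second

If Nexon leads: Orbyt's best replies are Alpha→Y, Beta→Z, Gamma→Z; Nexon's induced payoffs 2, -2, 1; outcome (Alpha, Y), payoffs (2, 10).
If Orbyt leads: Nexon's best replies are X→Gamma, Y→Beta, Z→Gamma; Orbyt's induced payoffs -4, 3, 6; outcome (Gamma, Z), payoffs (1, 6).
Orbyt gets 6 moving first and 10 moving second, so Orbyt prefers to move second.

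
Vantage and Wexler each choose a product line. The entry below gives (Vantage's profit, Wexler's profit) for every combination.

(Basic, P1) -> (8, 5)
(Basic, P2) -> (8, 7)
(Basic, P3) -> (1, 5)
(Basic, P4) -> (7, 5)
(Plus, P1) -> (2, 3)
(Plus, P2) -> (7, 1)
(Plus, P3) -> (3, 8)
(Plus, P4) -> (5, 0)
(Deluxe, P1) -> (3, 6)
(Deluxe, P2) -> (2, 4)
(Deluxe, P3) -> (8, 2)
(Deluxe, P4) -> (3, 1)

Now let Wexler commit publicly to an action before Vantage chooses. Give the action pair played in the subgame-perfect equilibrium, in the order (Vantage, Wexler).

Work backward from Vantage's decision.
- P1: BR = Basic, leader payoff 5.
- P2: BR = Basic, leader payoff 7.
- P3: BR = Deluxe, leader payoff 2.
- P4: BR = Basic, leader payoff 5.
Wexler's induced payoffs are 5, 7, 2, 5, so Wexler commits to P2. Subgame-perfect outcome: (Basic, P2) with payoffs (8, 7).

(Basic, P2)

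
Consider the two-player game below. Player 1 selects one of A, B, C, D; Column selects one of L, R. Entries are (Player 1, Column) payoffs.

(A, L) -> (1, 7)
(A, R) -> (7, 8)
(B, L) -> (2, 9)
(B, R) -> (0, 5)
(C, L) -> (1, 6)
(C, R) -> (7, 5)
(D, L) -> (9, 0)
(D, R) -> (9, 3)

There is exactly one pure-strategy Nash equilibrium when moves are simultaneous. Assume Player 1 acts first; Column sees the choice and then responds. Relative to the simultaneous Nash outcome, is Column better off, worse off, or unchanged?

Solve by backward induction (Player 1 leads).
- A: Column compares 7, 8 and picks R; Player 1 would get 7.
- B: Column compares 9, 5 and picks L; Player 1 would get 2.
- C: Column compares 6, 5 and picks L; Player 1 would get 1.
- D: Column compares 0, 3 and picks R; Player 1 would get 9.
Maximizing over 7, 2, 1, 9, Player 1 chooses D. Subgame-perfect outcome: (D, R) with payoffs (9, 3).
For the simultaneous game, intersect best replies.
Player 1's best replies: L→D; R→D.
Column's best replies: A→R; B→L; C→L; D→R.
Only (D, R) has each player best-responding; Nash payoffs (9, 3).
Column earns 3 sequentially versus 3 at the Nash outcome: unchanged.

unchanged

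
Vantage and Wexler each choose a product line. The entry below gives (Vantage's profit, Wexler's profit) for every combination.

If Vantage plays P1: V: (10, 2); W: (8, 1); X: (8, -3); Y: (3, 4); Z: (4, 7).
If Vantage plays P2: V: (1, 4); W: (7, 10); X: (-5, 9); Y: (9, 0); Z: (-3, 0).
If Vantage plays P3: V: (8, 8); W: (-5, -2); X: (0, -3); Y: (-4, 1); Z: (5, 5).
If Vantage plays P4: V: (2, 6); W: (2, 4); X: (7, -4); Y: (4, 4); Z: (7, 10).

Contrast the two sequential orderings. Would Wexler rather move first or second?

If Vantage leads: Wexler's best replies are P1→Z, P2→W, P3→V, P4→Z; Vantage's induced payoffs 4, 7, 8, 7; outcome (P3, V), payoffs (8, 8).
If Wexler leads: Vantage's best replies are V→P1, W→P1, X→P1, Y→P2, Z→P4; Wexler's induced payoffs 2, 1, -3, 0, 10; outcome (P4, Z), payoffs (7, 10).
Wexler gets 10 moving first and 8 moving second, so Wexler prefers to move first.

first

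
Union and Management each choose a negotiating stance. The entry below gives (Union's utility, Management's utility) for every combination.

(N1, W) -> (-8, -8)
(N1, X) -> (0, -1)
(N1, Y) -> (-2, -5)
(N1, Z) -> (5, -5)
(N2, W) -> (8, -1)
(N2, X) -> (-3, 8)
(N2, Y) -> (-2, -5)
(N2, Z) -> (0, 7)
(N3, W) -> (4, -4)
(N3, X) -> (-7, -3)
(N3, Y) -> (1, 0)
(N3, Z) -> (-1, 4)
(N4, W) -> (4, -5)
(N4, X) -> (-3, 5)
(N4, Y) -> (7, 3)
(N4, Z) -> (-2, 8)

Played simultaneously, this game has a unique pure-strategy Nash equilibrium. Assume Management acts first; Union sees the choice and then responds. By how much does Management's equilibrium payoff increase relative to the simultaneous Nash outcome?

Backward induction with Management moving first.
- W: BR = N2, leader payoff -1.
- X: BR = N1, leader payoff -1.
- Y: BR = N4, leader payoff 3.
- Z: BR = N1, leader payoff -5.
Maximizing over -1, -1, 3, -5, Management chooses Y. Subgame-perfect outcome: (N4, Y) with payoffs (7, 3).
Now find the simultaneous Nash equilibrium.
Union's best replies: W→N2; X→N1; Y→N4; Z→N1.
Management's best replies: N1→X; N2→X; N3→Z; N4→Z.
Only (N1, X) has each player best-responding; Nash payoffs (0, -1).
Management's commitment gain: 3 − -1 = 4.

4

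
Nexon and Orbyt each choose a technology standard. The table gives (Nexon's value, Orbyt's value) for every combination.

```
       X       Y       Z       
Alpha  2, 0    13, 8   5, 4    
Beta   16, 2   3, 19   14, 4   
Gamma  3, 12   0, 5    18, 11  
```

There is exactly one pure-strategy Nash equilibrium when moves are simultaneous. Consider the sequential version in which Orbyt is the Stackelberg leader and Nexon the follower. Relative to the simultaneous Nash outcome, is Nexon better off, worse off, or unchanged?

Nexon best-responds to each possible Orbyt move:
- X: Nexon compares 2, 16, 3 and picks Beta; Orbyt would get 2.
- Y: Nexon compares 13, 3, 0 and picks Alpha; Orbyt would get 8.
- Z: Nexon compares 5, 14, 18 and picks Gamma; Orbyt would get 11.
Orbyt's induced payoffs are 2, 8, 11, so Orbyt commits to Z. Subgame-perfect outcome: (Gamma, Z) with payoffs (18, 11).
Now find the simultaneous Nash equilibrium.
Nexon's best replies: X→Beta; Y→Alpha; Z→Gamma.
Orbyt's best replies: Alpha→Y; Beta→Y; Gamma→X.
The unique mutual best reply is (Alpha, Y), giving (13, 8).
Nexon earns 18 sequentially versus 13 at the Nash outcome: better off.

better off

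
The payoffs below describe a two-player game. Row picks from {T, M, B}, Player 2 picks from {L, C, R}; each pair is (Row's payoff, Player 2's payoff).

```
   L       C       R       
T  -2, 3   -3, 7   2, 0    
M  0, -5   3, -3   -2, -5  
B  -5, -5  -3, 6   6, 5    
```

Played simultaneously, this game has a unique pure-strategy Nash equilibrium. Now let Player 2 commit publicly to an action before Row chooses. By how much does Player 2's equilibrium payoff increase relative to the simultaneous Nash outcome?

8

Work backward from Row's decision.
- L → Row plays M (best of -2, 0, -5); Player 2 gets -5.
- C → Row plays M (best of -3, 3, -3); Player 2 gets -3.
- R → Row plays B (best of 2, -2, 6); Player 2 gets 5.
Maximizing over -5, -3, 5, Player 2 chooses R. Subgame-perfect outcome: (B, R) with payoffs (6, 5).
Under simultaneous play:
Row's best replies: L→M; C→M; R→B.
Player 2's best replies: T→C; M→C; B→C.
The unique mutual best reply is (M, C), giving (3, -3).
Player 2's commitment gain: 5 − -3 = 8.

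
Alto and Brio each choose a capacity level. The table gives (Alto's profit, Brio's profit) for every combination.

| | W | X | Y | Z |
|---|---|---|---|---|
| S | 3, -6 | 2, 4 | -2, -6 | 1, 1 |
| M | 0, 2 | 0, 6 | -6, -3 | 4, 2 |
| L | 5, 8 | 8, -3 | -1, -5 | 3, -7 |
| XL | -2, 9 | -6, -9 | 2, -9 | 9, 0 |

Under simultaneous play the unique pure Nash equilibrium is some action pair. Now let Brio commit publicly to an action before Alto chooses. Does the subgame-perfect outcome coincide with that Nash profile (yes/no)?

Solve by backward induction (Brio leads).
- W: BR = L, leader payoff 8.
- X: BR = L, leader payoff -3.
- Y: BR = XL, leader payoff -9.
- Z: BR = XL, leader payoff 0.
Among 8, -3, -9, 0, the best is 8 at W. Subgame-perfect outcome: (L, W) with payoffs (5, 8).
Under simultaneous play:
Alto's best replies: W→L; X→L; Y→XL; Z→XL.
Brio's best replies: S→X; M→X; L→W; XL→W.
Only (L, W) has each player best-responding; Nash payoffs (5, 8).
Sequential outcome (L, W) coincides with the Nash profile (L, W).

yes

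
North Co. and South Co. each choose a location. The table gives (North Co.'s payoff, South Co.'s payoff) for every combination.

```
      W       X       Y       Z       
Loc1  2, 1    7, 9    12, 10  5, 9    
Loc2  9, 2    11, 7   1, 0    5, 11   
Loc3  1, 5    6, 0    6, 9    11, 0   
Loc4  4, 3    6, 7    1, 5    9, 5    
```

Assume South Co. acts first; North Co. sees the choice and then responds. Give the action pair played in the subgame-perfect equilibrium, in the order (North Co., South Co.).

(Loc1, Y)

Solve by backward induction (South Co. leads).
- W: BR = Loc2, leader payoff 2.
- X: BR = Loc2, leader payoff 7.
- Y: BR = Loc1, leader payoff 10.
- Z: BR = Loc3, leader payoff 0.
Among 2, 7, 10, 0, the best is 10 at Y. Subgame-perfect outcome: (Loc1, Y) with payoffs (12, 10).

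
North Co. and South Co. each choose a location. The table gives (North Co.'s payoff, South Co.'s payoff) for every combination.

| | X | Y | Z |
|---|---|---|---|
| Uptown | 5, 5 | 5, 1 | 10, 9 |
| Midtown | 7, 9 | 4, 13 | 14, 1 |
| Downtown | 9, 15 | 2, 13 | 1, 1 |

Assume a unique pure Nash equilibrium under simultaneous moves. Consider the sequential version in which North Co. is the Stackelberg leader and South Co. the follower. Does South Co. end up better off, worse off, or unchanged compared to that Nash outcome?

worse off

Solve by backward induction (North Co. leads).
- Uptown → South Co. plays Z (best of 5, 1, 9); North Co. gets 10.
- Midtown → South Co. plays Y (best of 9, 13, 1); North Co. gets 4.
- Downtown → South Co. plays X (best of 15, 13, 1); North Co. gets 9.
Maximizing over 10, 4, 9, North Co. chooses Uptown. Subgame-perfect outcome: (Uptown, Z) with payoffs (10, 9).
Now find the simultaneous Nash equilibrium.
North Co.'s best replies: X→Downtown; Y→Uptown; Z→Midtown.
South Co.'s best replies: Uptown→Z; Midtown→Y; Downtown→X.
Only (Downtown, X) has each player best-responding; Nash payoffs (9, 15).
South Co. earns 9 sequentially versus 15 at the Nash outcome: worse off.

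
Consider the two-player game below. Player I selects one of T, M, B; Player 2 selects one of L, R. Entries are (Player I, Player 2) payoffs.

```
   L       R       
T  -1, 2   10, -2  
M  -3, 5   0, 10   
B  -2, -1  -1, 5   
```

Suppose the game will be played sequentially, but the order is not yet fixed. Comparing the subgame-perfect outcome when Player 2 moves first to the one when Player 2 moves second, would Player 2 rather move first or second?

If Player I leads: Player 2's best replies are T→L, M→R, B→R; Player I's induced payoffs -1, 0, -1; outcome (M, R), payoffs (0, 10).
If Player 2 leads: Player I's best replies are L→T, R→T; Player 2's induced payoffs 2, -2; outcome (T, L), payoffs (-1, 2).
Player 2 gets 2 moving first and 10 moving second, so Player 2 prefers to move second.

second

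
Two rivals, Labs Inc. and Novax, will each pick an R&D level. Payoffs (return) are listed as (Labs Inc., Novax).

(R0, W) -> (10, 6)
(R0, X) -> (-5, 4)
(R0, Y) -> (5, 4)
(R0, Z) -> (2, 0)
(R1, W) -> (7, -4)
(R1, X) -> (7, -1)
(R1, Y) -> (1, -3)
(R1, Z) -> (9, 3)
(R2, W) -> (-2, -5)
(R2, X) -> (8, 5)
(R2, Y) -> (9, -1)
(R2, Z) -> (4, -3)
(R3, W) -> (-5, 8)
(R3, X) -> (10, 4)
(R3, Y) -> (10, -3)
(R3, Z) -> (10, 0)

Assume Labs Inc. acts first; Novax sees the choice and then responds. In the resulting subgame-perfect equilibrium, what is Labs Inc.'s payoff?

10

Work backward from Novax's decision.
- R0: BR = W, leader payoff 10.
- R1: BR = Z, leader payoff 9.
- R2: BR = X, leader payoff 8.
- R3: BR = W, leader payoff -5.
Labs Inc.'s induced payoffs are 10, 9, 8, -5, so Labs Inc. commits to R0. Subgame-perfect outcome: (R0, W) with payoffs (10, 6).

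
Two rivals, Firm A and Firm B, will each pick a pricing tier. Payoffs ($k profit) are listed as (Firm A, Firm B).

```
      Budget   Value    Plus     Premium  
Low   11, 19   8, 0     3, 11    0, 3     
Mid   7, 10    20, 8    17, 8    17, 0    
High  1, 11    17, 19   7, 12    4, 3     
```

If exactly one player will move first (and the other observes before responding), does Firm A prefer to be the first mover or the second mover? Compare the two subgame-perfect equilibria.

If Firm A leads: Firm B's best replies are Low→Budget, Mid→Budget, High→Value; Firm A's induced payoffs 11, 7, 17; outcome (High, Value), payoffs (17, 19).
If Firm B leads: Firm A's best replies are Budget→Low, Value→Mid, Plus→Mid, Premium→Mid; Firm B's induced payoffs 19, 8, 8, 0; outcome (Low, Budget), payoffs (11, 19).
Firm A gets 17 moving first and 11 moving second, so Firm A prefers to move first.

first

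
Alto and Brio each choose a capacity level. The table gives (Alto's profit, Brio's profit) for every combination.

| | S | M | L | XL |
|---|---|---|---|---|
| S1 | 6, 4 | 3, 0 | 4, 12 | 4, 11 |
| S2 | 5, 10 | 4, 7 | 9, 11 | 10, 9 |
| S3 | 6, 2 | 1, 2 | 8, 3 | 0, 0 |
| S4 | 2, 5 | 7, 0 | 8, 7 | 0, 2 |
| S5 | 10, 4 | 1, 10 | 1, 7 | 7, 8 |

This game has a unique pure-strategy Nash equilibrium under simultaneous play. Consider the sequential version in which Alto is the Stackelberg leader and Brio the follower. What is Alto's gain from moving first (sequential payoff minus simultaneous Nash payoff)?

Backward induction with Alto moving first.
- S1: BR = L, leader payoff 4.
- S2: BR = L, leader payoff 9.
- S3: BR = L, leader payoff 8.
- S4: BR = L, leader payoff 8.
- S5: BR = M, leader payoff 1.
Among 4, 9, 8, 8, 1, the best is 9 at S2. Subgame-perfect outcome: (S2, L) with payoffs (9, 11).
Now find the simultaneous Nash equilibrium.
Alto's best replies: S→S5; M→S4; L→S2; XL→S2.
Brio's best replies: S1→L; S2→L; S3→L; S4→L; S5→M.
The unique mutual best reply is (S2, L), giving (9, 11).
Alto's commitment gain: 9 − 9 = 0.

0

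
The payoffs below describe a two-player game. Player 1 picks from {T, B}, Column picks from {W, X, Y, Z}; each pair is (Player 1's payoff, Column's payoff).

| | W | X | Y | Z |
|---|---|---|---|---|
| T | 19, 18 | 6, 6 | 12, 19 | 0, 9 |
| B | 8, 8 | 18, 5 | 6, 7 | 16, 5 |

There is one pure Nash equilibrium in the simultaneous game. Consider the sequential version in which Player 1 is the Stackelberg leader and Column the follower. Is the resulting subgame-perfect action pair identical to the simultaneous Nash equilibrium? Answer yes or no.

Column best-responds to each possible Player 1 move:
- T: Column compares 18, 6, 19, 9 and picks Y; Player 1 would get 12.
- B: Column compares 8, 5, 7, 5 and picks W; Player 1 would get 8.
Among 12, 8, the best is 12 at T. Subgame-perfect outcome: (T, Y) with payoffs (12, 19).
Under simultaneous play:
Player 1's best replies: W→T; X→B; Y→T; Z→B.
Column's best replies: T→Y; B→W.
Only (T, Y) has each player best-responding; Nash payoffs (12, 19).
Sequential outcome (T, Y) coincides with the Nash profile (T, Y).

yes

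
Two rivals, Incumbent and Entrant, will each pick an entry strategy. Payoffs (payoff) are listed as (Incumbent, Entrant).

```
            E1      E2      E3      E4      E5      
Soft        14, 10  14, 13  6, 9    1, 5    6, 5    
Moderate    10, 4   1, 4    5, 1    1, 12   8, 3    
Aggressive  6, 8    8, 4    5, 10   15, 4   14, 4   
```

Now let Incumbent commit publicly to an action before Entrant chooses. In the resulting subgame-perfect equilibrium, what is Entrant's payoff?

Work backward from Entrant's decision.
- Soft: Entrant compares 10, 13, 9, 5, 5 and picks E2; Incumbent would get 14.
- Moderate: Entrant compares 4, 4, 1, 12, 3 and picks E4; Incumbent would get 1.
- Aggressive: Entrant compares 8, 4, 10, 4, 4 and picks E3; Incumbent would get 5.
Maximizing over 14, 1, 5, Incumbent chooses Soft. Subgame-perfect outcome: (Soft, E2) with payoffs (14, 13).

13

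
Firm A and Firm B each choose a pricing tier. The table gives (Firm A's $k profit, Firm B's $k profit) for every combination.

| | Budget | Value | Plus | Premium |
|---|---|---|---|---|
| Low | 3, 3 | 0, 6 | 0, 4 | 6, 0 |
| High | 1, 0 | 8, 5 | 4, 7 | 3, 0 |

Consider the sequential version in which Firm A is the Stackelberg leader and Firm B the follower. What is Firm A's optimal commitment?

High

Solve by backward induction (Firm A leads).
- Low → Firm B plays Value (best of 3, 6, 4, 0); Firm A gets 0.
- High → Firm B plays Plus (best of 0, 5, 7, 0); Firm A gets 4.
Firm A's induced payoffs are 0, 4, so Firm A commits to High. Subgame-perfect outcome: (High, Plus) with payoffs (4, 7).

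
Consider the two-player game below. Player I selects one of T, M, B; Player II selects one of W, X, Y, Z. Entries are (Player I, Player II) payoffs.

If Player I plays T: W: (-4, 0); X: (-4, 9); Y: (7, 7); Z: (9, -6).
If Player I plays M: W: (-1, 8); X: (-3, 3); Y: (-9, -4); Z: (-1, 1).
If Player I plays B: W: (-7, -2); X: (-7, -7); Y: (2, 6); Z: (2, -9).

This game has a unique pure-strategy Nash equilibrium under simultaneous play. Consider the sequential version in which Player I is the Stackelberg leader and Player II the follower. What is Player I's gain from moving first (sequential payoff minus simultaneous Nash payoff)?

3

Backward induction with Player I moving first.
- T: Player II compares 0, 9, 7, -6 and picks X; Player I would get -4.
- M: Player II compares 8, 3, -4, 1 and picks W; Player I would get -1.
- B: Player II compares -2, -7, 6, -9 and picks Y; Player I would get 2.
Among -4, -1, 2, the best is 2 at B. Subgame-perfect outcome: (B, Y) with payoffs (2, 6).
Now find the simultaneous Nash equilibrium.
Player I's best replies: W→M; X→M; Y→T; Z→T.
Player II's best replies: T→X; M→W; B→Y.
The unique mutual best reply is (M, W), giving (-1, 8).
Player I's commitment gain: 2 − -1 = 3.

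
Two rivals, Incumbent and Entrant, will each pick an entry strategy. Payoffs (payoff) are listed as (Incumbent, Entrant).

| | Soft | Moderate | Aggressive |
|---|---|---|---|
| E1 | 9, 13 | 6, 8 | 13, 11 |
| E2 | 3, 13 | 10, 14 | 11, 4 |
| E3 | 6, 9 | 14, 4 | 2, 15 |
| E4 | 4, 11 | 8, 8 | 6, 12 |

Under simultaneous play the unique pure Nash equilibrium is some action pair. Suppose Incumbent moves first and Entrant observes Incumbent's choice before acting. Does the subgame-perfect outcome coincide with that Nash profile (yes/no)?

Solve by backward induction (Incumbent leads).
- E1: Entrant compares 13, 8, 11 and picks Soft; Incumbent would get 9.
- E2: Entrant compares 13, 14, 4 and picks Moderate; Incumbent would get 10.
- E3: Entrant compares 9, 4, 15 and picks Aggressive; Incumbent would get 2.
- E4: Entrant compares 11, 8, 12 and picks Aggressive; Incumbent would get 6.
Incumbent's induced payoffs are 9, 10, 2, 6, so Incumbent commits to E2. Subgame-perfect outcome: (E2, Moderate) with payoffs (10, 14).
Now find the simultaneous Nash equilibrium.
Incumbent's best replies: Soft→E1; Moderate→E3; Aggressive→E1.
Entrant's best replies: E1→Soft; E2→Moderate; E3→Aggressive; E4→Aggressive.
The unique mutual best reply is (E1, Soft), giving (9, 13).
Sequential outcome (E2, Moderate) differs from the Nash profile (E1, Soft).

no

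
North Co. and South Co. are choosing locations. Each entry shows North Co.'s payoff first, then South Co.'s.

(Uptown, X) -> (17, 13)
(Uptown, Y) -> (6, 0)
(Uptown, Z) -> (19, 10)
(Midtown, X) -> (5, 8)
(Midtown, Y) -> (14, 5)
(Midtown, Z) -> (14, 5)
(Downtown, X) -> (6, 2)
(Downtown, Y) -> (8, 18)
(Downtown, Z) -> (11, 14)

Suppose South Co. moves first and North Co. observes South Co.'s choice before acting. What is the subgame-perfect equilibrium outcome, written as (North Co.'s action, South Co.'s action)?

Work backward from North Co.'s decision.
- X → North Co. plays Uptown (best of 17, 5, 6); South Co. gets 13.
- Y → North Co. plays Midtown (best of 6, 14, 8); South Co. gets 5.
- Z → North Co. plays Uptown (best of 19, 14, 11); South Co. gets 10.
Maximizing over 13, 5, 10, South Co. chooses X. Subgame-perfect outcome: (Uptown, X) with payoffs (17, 13).

(Uptown, X)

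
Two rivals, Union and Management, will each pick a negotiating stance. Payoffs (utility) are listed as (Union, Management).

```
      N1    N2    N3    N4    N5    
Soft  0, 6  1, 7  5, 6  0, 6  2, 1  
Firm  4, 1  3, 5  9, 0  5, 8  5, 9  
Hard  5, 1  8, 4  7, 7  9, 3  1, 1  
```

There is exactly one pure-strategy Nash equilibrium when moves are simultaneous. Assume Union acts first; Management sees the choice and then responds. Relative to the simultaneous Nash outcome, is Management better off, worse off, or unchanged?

Solve by backward induction (Union leads).
- Soft: BR = N2, leader payoff 1.
- Firm: BR = N5, leader payoff 5.
- Hard: BR = N3, leader payoff 7.
Union's induced payoffs are 1, 5, 7, so Union commits to Hard. Subgame-perfect outcome: (Hard, N3) with payoffs (7, 7).
Under simultaneous play:
Union's best replies: N1→Hard; N2→Hard; N3→Firm; N4→Hard; N5→Firm.
Management's best replies: Soft→N2; Firm→N5; Hard→N3.
Only (Firm, N5) has each player best-responding; Nash payoffs (5, 9).
Management earns 7 sequentially versus 9 at the Nash outcome: worse off.

worse off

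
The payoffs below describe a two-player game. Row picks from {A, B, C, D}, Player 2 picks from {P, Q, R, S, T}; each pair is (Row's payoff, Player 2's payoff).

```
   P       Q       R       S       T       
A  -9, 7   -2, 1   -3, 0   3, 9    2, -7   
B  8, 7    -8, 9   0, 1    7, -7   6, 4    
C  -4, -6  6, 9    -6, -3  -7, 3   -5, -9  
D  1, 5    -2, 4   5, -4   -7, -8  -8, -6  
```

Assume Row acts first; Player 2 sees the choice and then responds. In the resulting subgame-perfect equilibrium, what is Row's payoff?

6

Backward induction with Row moving first.
- A → Player 2 plays S (best of 7, 1, 0, 9, -7); Row gets 3.
- B → Player 2 plays Q (best of 7, 9, 1, -7, 4); Row gets -8.
- C → Player 2 plays Q (best of -6, 9, -3, 3, -9); Row gets 6.
- D → Player 2 plays P (best of 5, 4, -4, -8, -6); Row gets 1.
Row's induced payoffs are 3, -8, 6, 1, so Row commits to C. Subgame-perfect outcome: (C, Q) with payoffs (6, 9).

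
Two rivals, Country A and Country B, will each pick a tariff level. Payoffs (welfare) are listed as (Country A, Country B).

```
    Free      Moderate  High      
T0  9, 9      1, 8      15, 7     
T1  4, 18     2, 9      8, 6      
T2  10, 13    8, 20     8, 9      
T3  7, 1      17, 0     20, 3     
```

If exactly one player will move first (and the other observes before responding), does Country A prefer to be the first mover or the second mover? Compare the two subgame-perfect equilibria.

first

If Country A leads: Country B's best replies are T0→Free, T1→Free, T2→Moderate, T3→High; Country A's induced payoffs 9, 4, 8, 20; outcome (T3, High), payoffs (20, 3).
If Country B leads: Country A's best replies are Free→T2, Moderate→T3, High→T3; Country B's induced payoffs 13, 0, 3; outcome (T2, Free), payoffs (10, 13).
Country A gets 20 moving first and 10 moving second, so Country A prefers to move first.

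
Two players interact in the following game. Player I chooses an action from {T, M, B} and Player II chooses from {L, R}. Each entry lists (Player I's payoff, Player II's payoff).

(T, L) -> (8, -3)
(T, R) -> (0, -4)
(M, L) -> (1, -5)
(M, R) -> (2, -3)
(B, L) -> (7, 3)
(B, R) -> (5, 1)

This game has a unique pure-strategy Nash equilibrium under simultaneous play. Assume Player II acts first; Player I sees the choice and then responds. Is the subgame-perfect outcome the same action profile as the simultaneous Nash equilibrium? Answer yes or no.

no

Solve by backward induction (Player II leads).
- L: BR = T, leader payoff -3.
- R: BR = B, leader payoff 1.
Player II's induced payoffs are -3, 1, so Player II commits to R. Subgame-perfect outcome: (B, R) with payoffs (5, 1).
For the simultaneous game, intersect best replies.
Player I's best replies: L→T; R→B.
Player II's best replies: T→L; M→R; B→L.
The unique mutual best reply is (T, L), giving (8, -3).
Sequential outcome (B, R) differs from the Nash profile (T, L).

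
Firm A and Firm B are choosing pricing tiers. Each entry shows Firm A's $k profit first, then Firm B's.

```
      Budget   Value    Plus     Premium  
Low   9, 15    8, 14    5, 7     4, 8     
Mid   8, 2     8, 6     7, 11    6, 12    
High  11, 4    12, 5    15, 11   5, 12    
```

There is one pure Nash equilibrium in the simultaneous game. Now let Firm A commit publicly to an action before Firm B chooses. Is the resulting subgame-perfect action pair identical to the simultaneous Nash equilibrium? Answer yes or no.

no

Backward induction with Firm A moving first.
- Low → Firm B plays Budget (best of 15, 14, 7, 8); Firm A gets 9.
- Mid → Firm B plays Premium (best of 2, 6, 11, 12); Firm A gets 6.
- High → Firm B plays Premium (best of 4, 5, 11, 12); Firm A gets 5.
Among 9, 6, 5, the best is 9 at Low. Subgame-perfect outcome: (Low, Budget) with payoffs (9, 15).
Now find the simultaneous Nash equilibrium.
Firm A's best replies: Budget→High; Value→High; Plus→High; Premium→Mid.
Firm B's best replies: Low→Budget; Mid→Premium; High→Premium.
The unique mutual best reply is (Mid, Premium), giving (6, 12).
Sequential outcome (Low, Budget) differs from the Nash profile (Mid, Premium).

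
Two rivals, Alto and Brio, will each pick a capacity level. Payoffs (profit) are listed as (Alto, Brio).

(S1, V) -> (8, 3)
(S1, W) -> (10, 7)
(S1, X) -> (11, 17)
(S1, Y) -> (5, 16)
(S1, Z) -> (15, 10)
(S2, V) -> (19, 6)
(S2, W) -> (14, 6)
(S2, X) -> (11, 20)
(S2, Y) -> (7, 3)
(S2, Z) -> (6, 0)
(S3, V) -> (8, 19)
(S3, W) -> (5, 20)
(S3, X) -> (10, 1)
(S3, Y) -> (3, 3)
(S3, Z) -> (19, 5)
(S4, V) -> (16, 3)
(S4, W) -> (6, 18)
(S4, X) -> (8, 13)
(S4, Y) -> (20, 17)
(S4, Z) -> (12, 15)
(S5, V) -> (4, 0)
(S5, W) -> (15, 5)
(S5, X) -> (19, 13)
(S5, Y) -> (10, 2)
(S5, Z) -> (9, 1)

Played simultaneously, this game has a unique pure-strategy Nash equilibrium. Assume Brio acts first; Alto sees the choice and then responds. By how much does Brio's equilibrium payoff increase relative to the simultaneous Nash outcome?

4

Work backward from Alto's decision.
- V: Alto compares 8, 19, 8, 16, 4 and picks S2; Brio would get 6.
- W: Alto compares 10, 14, 5, 6, 15 and picks S5; Brio would get 5.
- X: Alto compares 11, 11, 10, 8, 19 and picks S5; Brio would get 13.
- Y: Alto compares 5, 7, 3, 20, 10 and picks S4; Brio would get 17.
- Z: Alto compares 15, 6, 19, 12, 9 and picks S3; Brio would get 5.
Brio's induced payoffs are 6, 5, 13, 17, 5, so Brio commits to Y. Subgame-perfect outcome: (S4, Y) with payoffs (20, 17).
Under simultaneous play:
Alto's best replies: V→S2; W→S5; X→S5; Y→S4; Z→S3.
Brio's best replies: S1→X; S2→X; S3→W; S4→W; S5→X.
Only (S5, X) has each player best-responding; Nash payoffs (19, 13).
Brio's commitment gain: 17 − 13 = 4.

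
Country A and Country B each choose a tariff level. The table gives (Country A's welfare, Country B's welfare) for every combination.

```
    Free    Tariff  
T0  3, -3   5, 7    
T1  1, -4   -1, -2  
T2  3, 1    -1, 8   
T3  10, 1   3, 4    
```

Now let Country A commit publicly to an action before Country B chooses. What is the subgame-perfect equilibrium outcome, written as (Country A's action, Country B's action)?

Work backward from Country B's decision.
- T0 → Country B plays Tariff (best of -3, 7); Country A gets 5.
- T1 → Country B plays Tariff (best of -4, -2); Country A gets -1.
- T2 → Country B plays Tariff (best of 1, 8); Country A gets -1.
- T3 → Country B plays Tariff (best of 1, 4); Country A gets 3.
Among 5, -1, -1, 3, the best is 5 at T0. Subgame-perfect outcome: (T0, Tariff) with payoffs (5, 7).

(T0, Tariff)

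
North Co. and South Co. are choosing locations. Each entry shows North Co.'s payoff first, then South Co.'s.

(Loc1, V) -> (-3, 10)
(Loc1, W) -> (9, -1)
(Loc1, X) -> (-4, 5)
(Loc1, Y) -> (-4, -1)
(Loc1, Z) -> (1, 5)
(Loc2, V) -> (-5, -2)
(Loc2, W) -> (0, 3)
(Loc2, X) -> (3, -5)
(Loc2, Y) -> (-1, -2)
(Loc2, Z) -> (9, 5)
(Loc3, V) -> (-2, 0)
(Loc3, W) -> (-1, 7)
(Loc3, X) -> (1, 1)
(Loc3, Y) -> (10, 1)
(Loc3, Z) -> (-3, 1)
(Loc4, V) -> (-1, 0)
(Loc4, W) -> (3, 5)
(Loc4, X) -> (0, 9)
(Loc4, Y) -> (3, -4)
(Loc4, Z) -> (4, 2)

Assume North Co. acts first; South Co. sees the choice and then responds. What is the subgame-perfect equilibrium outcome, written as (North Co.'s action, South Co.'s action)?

Backward induction with North Co. moving first.
- Loc1: South Co. compares 10, -1, 5, -1, 5 and picks V; North Co. would get -3.
- Loc2: South Co. compares -2, 3, -5, -2, 5 and picks Z; North Co. would get 9.
- Loc3: South Co. compares 0, 7, 1, 1, 1 and picks W; North Co. would get -1.
- Loc4: South Co. compares 0, 5, 9, -4, 2 and picks X; North Co. would get 0.
North Co.'s induced payoffs are -3, 9, -1, 0, so North Co. commits to Loc2. Subgame-perfect outcome: (Loc2, Z) with payoffs (9, 5).

(Loc2, Z)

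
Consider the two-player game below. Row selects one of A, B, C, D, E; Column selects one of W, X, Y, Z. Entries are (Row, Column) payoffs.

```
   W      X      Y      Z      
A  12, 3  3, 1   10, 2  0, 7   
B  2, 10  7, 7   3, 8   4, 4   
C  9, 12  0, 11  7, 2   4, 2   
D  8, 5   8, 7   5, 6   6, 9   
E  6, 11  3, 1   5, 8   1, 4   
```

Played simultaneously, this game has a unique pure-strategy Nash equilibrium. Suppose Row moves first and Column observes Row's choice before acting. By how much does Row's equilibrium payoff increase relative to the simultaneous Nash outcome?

Backward induction with Row moving first.
- A: BR = Z, leader payoff 0.
- B: BR = W, leader payoff 2.
- C: BR = W, leader payoff 9.
- D: BR = Z, leader payoff 6.
- E: BR = W, leader payoff 6.
Row's induced payoffs are 0, 2, 9, 6, 6, so Row commits to C. Subgame-perfect outcome: (C, W) with payoffs (9, 12).
For the simultaneous game, intersect best replies.
Row's best replies: W→A; X→D; Y→A; Z→D.
Column's best replies: A→Z; B→W; C→W; D→Z; E→W.
Only (D, Z) has each player best-responding; Nash payoffs (6, 9).
Row's commitment gain: 9 − 6 = 3.

3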